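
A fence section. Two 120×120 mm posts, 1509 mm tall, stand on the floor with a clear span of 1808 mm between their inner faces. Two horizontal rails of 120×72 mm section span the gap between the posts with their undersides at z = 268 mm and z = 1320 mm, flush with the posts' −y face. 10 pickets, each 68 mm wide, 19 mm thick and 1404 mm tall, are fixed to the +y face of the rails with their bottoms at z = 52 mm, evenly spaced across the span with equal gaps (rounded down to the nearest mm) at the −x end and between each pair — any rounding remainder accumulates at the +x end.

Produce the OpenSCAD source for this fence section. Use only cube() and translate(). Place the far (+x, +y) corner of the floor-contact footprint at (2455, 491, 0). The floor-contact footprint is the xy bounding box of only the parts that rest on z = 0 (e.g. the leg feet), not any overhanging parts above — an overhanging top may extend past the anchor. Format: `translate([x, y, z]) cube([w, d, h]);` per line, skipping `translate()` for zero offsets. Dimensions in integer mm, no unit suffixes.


translate([407, 371, 0]) cube([120, 120, 1509]);
translate([2335, 371, 0]) cube([120, 120, 1509]);
translate([527, 371, 268]) cube([1808, 120, 72]);
translate([527, 371, 1320]) cube([1808, 120, 72]);
translate([629, 491, 52]) cube([68, 19, 1404]);
translate([799, 491, 52]) cube([68, 19, 1404]);
translate([969, 491, 52]) cube([68, 19, 1404]);
translate([1139, 491, 52]) cube([68, 19, 1404]);
translate([1309, 491, 52]) cube([68, 19, 1404]);
translate([1479, 491, 52]) cube([68, 19, 1404]);
translate([1649, 491, 52]) cube([68, 19, 1404]);
translate([1819, 491, 52]) cube([68, 19, 1404]);
translate([1989, 491, 52]) cube([68, 19, 1404]);
translate([2159, 491, 52]) cube([68, 19, 1404]);


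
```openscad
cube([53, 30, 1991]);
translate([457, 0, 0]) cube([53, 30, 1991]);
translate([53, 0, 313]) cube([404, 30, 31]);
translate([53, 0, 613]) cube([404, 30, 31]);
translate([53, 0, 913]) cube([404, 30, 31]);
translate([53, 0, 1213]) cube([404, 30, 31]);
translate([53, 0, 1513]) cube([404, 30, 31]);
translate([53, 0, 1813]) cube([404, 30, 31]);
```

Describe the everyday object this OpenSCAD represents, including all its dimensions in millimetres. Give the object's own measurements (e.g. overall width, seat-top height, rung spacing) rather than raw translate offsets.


A straight ladder. Two 53×30 mm vertical rails, 1991 mm tall, stand 510 mm apart (outside-to-outside) with their front faces coplanar on the −y side. 6 rungs, each 30 mm deep and 31 mm tall, span between the inner faces of the rails, front faces flush with the rails. The lowest rung's underside is at z = 313 mm and rungs are spaced 300 mm apart (underside to underside).


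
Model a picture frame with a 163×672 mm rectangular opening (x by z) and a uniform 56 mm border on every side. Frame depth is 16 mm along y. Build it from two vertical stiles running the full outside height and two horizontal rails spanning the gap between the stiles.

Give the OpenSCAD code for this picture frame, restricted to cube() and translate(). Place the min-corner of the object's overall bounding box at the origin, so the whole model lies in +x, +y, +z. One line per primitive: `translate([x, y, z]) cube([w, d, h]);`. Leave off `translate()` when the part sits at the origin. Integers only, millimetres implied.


cube([56, 16, 784]);
translate([219, 0, 0]) cube([56, 16, 784]);
translate([56, 0, 0]) cube([163, 16, 56]);
translate([56, 0, 728]) cube([163, 16, 56]);


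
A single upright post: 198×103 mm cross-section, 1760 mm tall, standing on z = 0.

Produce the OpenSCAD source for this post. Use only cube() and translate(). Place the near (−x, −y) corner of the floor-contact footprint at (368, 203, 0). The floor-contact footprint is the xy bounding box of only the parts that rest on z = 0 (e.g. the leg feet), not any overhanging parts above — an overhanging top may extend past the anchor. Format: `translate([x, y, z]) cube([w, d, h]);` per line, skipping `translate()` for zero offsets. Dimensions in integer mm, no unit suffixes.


translate([368, 203, 0]) cube([198, 103, 1760]);


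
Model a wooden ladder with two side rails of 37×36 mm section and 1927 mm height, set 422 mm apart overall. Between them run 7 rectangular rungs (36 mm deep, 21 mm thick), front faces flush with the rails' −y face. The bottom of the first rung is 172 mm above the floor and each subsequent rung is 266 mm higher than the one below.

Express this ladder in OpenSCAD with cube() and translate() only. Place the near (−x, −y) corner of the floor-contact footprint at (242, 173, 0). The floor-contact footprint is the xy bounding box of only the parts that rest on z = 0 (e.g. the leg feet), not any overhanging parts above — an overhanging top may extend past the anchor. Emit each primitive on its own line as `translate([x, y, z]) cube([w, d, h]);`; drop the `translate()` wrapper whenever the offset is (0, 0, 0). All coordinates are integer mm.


translate([242, 173, 0]) cube([37, 36, 1927]);
translate([627, 173, 0]) cube([37, 36, 1927]);
translate([279, 173, 172]) cube([348, 36, 21]);
translate([279, 173, 438]) cube([348, 36, 21]);
translate([279, 173, 704]) cube([348, 36, 21]);
translate([279, 173, 970]) cube([348, 36, 21]);
translate([279, 173, 1236]) cube([348, 36, 21]);
translate([279, 173, 1502]) cube([348, 36, 21]);
translate([279, 173, 1768]) cube([348, 36, 21]);


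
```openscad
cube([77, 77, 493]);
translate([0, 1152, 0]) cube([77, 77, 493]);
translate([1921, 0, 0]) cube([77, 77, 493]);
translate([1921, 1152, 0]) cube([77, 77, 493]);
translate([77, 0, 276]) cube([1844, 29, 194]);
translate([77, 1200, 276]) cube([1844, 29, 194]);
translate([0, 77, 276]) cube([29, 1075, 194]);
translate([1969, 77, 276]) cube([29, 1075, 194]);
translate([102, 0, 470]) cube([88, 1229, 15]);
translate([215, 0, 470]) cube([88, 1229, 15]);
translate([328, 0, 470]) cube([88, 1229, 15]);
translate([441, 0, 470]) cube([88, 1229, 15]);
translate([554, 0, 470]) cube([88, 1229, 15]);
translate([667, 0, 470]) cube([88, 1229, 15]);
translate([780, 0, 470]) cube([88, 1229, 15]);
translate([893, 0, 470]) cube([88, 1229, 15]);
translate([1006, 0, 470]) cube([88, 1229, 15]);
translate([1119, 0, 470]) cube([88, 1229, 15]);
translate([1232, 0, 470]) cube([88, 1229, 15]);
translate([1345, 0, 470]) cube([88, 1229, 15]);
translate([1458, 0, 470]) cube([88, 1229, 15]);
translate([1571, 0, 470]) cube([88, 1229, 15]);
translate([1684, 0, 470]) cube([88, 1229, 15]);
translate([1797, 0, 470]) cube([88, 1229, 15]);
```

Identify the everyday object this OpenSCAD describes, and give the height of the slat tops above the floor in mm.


A bed frame. The slat-top height is 485 mm.

Four posts, four rails, and a row of slats — a bed frame. Slats sit on the rails at z = 276 + 194 = 470; with slat thickness 15, the top is 485 mm.


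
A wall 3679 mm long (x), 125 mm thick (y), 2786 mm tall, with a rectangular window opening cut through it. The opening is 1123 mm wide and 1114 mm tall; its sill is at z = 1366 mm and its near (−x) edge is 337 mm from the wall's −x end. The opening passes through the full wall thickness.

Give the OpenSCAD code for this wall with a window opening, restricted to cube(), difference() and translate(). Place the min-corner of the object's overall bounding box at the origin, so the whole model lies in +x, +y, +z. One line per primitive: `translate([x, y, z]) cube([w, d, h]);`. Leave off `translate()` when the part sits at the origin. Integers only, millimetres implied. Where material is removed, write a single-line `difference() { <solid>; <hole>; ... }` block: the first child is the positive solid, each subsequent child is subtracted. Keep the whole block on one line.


difference() { cube([3679, 125, 2786]); translate([337, 0, 1366]) cube([1123, 125, 1114]); }


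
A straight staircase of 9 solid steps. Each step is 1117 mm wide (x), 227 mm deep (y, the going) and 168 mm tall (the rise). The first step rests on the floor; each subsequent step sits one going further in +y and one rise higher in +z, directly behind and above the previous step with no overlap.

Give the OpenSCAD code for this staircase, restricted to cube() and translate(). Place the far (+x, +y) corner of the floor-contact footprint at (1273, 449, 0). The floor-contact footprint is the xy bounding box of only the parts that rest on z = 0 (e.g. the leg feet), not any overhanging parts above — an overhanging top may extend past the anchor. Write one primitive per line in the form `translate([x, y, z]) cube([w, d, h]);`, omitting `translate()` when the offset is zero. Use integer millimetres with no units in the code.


translate([156, 222, 0]) cube([1117, 227, 168]);
translate([156, 449, 168]) cube([1117, 227, 168]);
translate([156, 676, 336]) cube([1117, 227, 168]);
translate([156, 903, 504]) cube([1117, 227, 168]);
translate([156, 1130, 672]) cube([1117, 227, 168]);
translate([156, 1357, 840]) cube([1117, 227, 168]);
translate([156, 1584, 1008]) cube([1117, 227, 168]);
translate([156, 1811, 1176]) cube([1117, 227, 168]);
translate([156, 2038, 1344]) cube([1117, 227, 168]);


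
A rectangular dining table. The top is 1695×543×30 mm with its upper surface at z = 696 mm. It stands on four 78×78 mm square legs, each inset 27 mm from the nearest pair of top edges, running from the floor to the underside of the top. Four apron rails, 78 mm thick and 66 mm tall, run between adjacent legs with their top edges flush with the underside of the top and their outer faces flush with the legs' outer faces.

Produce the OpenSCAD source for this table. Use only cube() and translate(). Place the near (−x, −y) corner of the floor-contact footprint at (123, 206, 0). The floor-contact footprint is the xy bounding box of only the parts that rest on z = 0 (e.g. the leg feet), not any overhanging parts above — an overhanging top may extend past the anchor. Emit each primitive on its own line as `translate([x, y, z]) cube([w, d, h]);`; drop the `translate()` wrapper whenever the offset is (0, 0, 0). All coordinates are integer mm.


// leg_h = 696 - 30 = 666
// apron z = 666 - 66 = 600
translate([96, 179, 666]) cube([1695, 543, 30]);
translate([123, 206, 0]) cube([78, 78, 666]);
translate([1686, 206, 0]) cube([78, 78, 666]);
translate([123, 617, 0]) cube([78, 78, 666]);
translate([1686, 617, 0]) cube([78, 78, 666]);
translate([201, 206, 600]) cube([1485, 78, 66]);
translate([201, 617, 600]) cube([1485, 78, 66]);
translate([123, 284, 600]) cube([78, 333, 66]);
translate([1686, 284, 600]) cube([78, 333, 66]);


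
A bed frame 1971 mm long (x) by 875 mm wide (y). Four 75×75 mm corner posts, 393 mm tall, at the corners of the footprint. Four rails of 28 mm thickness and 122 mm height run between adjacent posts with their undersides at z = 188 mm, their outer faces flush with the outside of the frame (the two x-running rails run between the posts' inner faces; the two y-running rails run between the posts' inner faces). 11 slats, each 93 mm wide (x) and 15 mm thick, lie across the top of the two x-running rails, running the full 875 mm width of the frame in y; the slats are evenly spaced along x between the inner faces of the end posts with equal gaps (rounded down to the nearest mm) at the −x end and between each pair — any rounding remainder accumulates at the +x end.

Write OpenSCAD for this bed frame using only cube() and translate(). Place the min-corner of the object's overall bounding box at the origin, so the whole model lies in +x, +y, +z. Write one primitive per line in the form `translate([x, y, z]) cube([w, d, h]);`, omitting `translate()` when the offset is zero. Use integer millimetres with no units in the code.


// slat z = rail_z + rail_h = 188 + 122 = 310
// slat gap = ⌊(1821 − 11·93) / 12⌋ = 66
cube([75, 75, 393]);
translate([0, 800, 0]) cube([75, 75, 393]);
translate([1896, 0, 0]) cube([75, 75, 393]);
translate([1896, 800, 0]) cube([75, 75, 393]);
translate([75, 0, 188]) cube([1821, 28, 122]);
translate([75, 847, 188]) cube([1821, 28, 122]);
translate([0, 75, 188]) cube([28, 725, 122]);
translate([1943, 75, 188]) cube([28, 725, 122]);
translate([141, 0, 310]) cube([93, 875, 15]);
translate([300, 0, 310]) cube([93, 875, 15]);
translate([459, 0, 310]) cube([93, 875, 15]);
translate([618, 0, 310]) cube([93, 875, 15]);
translate([777, 0, 310]) cube([93, 875, 15]);
translate([936, 0, 310]) cube([93, 875, 15]);
translate([1095, 0, 310]) cube([93, 875, 15]);
translate([1254, 0, 310]) cube([93, 875, 15]);
translate([1413, 0, 310]) cube([93, 875, 15]);
translate([1572, 0, 310]) cube([93, 875, 15]);
translate([1731, 0, 310]) cube([93, 875, 15]);


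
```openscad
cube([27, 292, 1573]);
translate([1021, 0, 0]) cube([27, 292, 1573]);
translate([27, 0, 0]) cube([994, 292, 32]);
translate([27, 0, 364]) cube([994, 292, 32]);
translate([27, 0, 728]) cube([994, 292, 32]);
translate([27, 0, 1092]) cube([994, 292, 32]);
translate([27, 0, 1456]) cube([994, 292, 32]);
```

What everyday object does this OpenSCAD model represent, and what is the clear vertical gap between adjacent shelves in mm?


A bookshelf. The clear shelf gap is 332 mm.

Two tall side panels with 5 horizontal boards between them — a bookshelf. The first two shelf undersides are at z = 0 and z = 364; with shelf thickness 32, the clear gap is 364 − 0 − 32 = 332 mm.


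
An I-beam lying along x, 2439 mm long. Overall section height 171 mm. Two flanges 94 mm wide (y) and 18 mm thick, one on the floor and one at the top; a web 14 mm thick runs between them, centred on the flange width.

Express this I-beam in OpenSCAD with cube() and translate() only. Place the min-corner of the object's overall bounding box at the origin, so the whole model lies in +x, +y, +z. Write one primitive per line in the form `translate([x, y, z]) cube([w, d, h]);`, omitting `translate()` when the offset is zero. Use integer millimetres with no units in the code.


cube([2439, 94, 18]);
translate([0, 40, 18]) cube([2439, 14, 135]);
translate([0, 0, 153]) cube([2439, 94, 18]);


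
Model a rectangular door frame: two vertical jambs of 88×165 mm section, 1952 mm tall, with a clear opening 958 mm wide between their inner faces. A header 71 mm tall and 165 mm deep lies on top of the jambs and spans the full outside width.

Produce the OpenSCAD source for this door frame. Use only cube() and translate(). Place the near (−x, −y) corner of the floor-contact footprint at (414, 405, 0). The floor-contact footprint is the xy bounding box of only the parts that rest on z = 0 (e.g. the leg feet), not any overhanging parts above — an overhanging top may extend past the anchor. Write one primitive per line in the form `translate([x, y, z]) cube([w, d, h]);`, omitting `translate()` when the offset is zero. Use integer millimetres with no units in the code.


translate([414, 405, 0]) cube([88, 165, 1952]);
translate([1460, 405, 0]) cube([88, 165, 1952]);
translate([414, 405, 1952]) cube([1134, 165, 71]);


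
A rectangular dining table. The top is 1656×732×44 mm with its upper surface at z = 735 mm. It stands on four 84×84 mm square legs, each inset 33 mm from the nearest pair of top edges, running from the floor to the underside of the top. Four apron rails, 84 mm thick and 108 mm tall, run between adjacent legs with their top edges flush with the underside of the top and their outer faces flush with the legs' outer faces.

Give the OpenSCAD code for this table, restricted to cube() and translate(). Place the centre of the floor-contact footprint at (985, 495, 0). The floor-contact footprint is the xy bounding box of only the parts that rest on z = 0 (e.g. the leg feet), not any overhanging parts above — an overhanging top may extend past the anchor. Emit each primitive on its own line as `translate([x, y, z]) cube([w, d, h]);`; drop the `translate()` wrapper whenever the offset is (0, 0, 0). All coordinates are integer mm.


translate([157, 129, 691]) cube([1656, 732, 44]);
translate([190, 162, 0]) cube([84, 84, 691]);
translate([1696, 162, 0]) cube([84, 84, 691]);
translate([190, 744, 0]) cube([84, 84, 691]);
translate([1696, 744, 0]) cube([84, 84, 691]);
translate([274, 162, 583]) cube([1422, 84, 108]);
translate([274, 744, 583]) cube([1422, 84, 108]);
translate([190, 246, 583]) cube([84, 498, 108]);
translate([1696, 246, 583]) cube([84, 498, 108]);


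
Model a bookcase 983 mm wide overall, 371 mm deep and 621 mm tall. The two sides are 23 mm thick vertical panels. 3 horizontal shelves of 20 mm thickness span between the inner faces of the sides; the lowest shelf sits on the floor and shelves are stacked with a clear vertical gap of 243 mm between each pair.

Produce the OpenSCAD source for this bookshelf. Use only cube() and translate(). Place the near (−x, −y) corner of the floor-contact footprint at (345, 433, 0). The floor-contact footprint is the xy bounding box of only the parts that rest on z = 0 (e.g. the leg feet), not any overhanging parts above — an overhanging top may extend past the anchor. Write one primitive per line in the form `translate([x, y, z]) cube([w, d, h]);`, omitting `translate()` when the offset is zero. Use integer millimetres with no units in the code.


translate([345, 433, 0]) cube([23, 371, 621]);
translate([1305, 433, 0]) cube([23, 371, 621]);
translate([368, 433, 0]) cube([937, 371, 20]);
translate([368, 433, 263]) cube([937, 371, 20]);
translate([368, 433, 526]) cube([937, 371, 20]);


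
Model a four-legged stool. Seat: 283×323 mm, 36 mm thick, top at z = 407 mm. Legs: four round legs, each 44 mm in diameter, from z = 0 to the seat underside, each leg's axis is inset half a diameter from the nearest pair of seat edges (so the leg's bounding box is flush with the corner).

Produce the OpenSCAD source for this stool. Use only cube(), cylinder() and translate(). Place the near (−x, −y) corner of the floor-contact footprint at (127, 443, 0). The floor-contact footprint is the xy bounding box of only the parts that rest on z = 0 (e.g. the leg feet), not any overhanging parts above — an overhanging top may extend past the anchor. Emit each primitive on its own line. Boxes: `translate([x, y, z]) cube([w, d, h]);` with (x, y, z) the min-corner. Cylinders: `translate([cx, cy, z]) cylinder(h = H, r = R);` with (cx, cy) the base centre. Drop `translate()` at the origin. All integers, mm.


translate([127, 443, 371]) cube([283, 323, 36]);
translate([149, 465, 0]) cylinder(h = 371, r = 22);
translate([388, 465, 0]) cylinder(h = 371, r = 22);
translate([149, 744, 0]) cylinder(h = 371, r = 22);
translate([388, 744, 0]) cylinder(h = 371, r = 22);


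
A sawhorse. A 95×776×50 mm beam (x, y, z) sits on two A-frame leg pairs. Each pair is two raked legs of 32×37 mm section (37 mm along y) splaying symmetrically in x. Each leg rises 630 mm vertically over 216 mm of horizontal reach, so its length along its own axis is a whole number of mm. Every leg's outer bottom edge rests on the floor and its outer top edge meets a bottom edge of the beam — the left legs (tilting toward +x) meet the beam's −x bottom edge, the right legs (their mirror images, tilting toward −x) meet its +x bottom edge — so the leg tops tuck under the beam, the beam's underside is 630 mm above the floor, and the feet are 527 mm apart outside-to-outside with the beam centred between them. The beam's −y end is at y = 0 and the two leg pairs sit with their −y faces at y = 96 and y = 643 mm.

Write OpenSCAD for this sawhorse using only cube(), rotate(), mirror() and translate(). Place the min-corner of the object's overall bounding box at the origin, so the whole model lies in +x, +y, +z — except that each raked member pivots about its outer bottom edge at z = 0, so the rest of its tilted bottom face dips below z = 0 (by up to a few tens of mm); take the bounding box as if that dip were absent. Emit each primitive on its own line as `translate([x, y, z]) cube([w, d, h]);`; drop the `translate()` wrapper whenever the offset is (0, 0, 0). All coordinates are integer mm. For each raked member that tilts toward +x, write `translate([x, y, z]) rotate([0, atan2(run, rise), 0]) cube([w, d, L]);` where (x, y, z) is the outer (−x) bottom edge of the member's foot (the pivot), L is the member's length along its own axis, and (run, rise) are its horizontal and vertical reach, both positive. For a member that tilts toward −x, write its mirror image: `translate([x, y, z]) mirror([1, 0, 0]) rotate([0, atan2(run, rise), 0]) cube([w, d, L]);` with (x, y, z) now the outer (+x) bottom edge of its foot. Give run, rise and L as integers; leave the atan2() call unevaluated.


translate([216, 0, 630]) cube([95, 776, 50]);
translate([0, 96, 0]) rotate([0, atan2(216, 630), 0]) cube([32, 37, 666]);
translate([527, 96, 0]) mirror([1, 0, 0]) rotate([0, atan2(216, 630), 0]) cube([32, 37, 666]);
translate([0, 643, 0]) rotate([0, atan2(216, 630), 0]) cube([32, 37, 666]);
translate([527, 643, 0]) mirror([1, 0, 0]) rotate([0, atan2(216, 630), 0]) cube([32, 37, 666]);


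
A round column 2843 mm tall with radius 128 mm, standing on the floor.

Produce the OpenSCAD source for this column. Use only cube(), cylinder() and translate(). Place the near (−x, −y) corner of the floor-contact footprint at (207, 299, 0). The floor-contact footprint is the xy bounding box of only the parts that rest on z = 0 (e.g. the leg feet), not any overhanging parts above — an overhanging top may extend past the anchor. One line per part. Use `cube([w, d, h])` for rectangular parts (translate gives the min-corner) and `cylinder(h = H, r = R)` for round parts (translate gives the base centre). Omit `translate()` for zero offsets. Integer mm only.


translate([335, 427, 0]) cylinder(h = 2843, r = 128);


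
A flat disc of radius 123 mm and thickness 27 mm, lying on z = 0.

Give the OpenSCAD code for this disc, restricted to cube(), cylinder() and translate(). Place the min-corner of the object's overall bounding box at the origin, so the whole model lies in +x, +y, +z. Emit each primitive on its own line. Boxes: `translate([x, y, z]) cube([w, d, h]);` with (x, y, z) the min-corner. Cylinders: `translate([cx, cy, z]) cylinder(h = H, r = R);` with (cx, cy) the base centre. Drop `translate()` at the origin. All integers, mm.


translate([123, 123, 0]) cylinder(h = 27, r = 123);


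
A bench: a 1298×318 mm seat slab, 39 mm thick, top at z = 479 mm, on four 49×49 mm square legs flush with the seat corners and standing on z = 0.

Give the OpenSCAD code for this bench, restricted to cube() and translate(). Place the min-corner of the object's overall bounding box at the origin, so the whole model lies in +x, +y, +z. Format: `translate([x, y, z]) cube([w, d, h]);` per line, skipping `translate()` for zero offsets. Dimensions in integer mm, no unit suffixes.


// leg_h = 479 − 39 = 440
translate([0, 0, 440]) cube([1298, 318, 39]);
cube([49, 49, 440]);
translate([0, 269, 0]) cube([49, 49, 440]);
translate([1249, 0, 0]) cube([49, 49, 440]);
translate([1249, 269, 0]) cube([49, 49, 440]);


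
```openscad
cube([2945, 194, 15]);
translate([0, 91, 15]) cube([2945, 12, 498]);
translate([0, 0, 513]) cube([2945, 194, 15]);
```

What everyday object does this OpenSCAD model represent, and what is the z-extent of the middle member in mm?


An I-beam. The web height is 498 mm.

Two wide flanges with a thin centred web — an I-beam. Overall 528 mm minus two 15 mm flanges gives a web of 528 − 2·15 = 498 mm.


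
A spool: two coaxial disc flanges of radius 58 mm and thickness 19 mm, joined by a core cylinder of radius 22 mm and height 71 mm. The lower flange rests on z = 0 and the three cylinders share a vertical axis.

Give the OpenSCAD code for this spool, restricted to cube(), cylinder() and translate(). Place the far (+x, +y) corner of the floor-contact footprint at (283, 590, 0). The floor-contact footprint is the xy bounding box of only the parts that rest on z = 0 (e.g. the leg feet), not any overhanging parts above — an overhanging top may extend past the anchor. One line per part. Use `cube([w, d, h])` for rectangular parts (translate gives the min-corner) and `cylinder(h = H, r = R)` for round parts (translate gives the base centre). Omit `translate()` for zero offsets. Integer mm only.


translate([225, 532, 0]) cylinder(h = 19, r = 58);
translate([225, 532, 19]) cylinder(h = 71, r = 22);
translate([225, 532, 90]) cylinder(h = 19, r = 58);


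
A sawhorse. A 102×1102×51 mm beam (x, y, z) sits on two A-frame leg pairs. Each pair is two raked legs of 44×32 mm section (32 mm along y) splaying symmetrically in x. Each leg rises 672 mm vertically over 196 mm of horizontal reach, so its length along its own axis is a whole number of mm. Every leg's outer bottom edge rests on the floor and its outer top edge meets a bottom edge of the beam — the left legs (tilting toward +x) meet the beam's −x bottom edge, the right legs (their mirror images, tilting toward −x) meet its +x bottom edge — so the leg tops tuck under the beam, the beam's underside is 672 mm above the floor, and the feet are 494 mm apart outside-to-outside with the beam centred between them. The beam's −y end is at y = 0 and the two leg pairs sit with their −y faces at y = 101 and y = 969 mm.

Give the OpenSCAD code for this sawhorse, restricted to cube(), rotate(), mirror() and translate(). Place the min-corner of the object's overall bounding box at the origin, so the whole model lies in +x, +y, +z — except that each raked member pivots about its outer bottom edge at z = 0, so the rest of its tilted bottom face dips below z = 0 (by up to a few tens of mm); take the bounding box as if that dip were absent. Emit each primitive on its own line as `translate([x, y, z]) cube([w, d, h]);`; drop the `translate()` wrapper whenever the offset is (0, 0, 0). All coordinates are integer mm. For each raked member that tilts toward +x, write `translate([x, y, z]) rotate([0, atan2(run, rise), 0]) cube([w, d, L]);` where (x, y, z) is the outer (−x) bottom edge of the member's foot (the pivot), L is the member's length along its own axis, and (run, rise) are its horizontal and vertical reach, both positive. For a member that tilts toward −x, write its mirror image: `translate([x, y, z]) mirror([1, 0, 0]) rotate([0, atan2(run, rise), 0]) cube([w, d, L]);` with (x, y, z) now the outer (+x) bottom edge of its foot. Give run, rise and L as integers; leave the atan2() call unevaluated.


// leg length = √(196² + 672²) = 700
// right-leg outer foot x = 2·196 + 102 = 494
// beam min-corner = (196, 0, 672)
translate([196, 0, 672]) cube([102, 1102, 51]);
translate([0, 101, 0]) rotate([0, atan2(196, 672), 0]) cube([44, 32, 700]);
translate([494, 101, 0]) mirror([1, 0, 0]) rotate([0, atan2(196, 672), 0]) cube([44, 32, 700]);
translate([0, 969, 0]) rotate([0, atan2(196, 672), 0]) cube([44, 32, 700]);
translate([494, 969, 0]) mirror([1, 0, 0]) rotate([0, atan2(196, 672), 0]) cube([44, 32, 700]);


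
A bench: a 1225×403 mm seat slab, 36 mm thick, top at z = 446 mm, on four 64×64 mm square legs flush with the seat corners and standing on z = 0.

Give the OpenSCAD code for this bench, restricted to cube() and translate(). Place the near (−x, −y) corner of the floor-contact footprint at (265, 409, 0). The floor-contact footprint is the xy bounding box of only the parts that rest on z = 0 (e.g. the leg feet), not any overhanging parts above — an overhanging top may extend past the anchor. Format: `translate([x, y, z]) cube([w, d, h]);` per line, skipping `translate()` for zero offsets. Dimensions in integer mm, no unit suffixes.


translate([265, 409, 410]) cube([1225, 403, 36]);
translate([265, 409, 0]) cube([64, 64, 410]);
translate([265, 748, 0]) cube([64, 64, 410]);
translate([1426, 409, 0]) cube([64, 64, 410]);
translate([1426, 748, 0]) cube([64, 64, 410]);


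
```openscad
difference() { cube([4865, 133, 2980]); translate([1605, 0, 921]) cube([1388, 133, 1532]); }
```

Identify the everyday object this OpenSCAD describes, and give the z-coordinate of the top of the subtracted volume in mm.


A wall with a window opening. The window head height is 2453 mm.

A wall with a rectangular opening subtracted — a window. Sill at z = 921, opening 1532 mm tall, so the head is at 921 + 1532 = 2453 mm.


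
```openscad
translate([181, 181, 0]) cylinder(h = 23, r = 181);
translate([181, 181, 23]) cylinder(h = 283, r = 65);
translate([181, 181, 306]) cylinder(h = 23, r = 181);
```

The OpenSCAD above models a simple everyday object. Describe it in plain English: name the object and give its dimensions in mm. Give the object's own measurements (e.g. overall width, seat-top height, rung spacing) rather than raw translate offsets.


A spool: two coaxial disc flanges of radius 181 mm and thickness 23 mm, joined by a core cylinder of radius 65 mm and height 283 mm. The lower flange rests on z = 0 and the three cylinders share a vertical axis.


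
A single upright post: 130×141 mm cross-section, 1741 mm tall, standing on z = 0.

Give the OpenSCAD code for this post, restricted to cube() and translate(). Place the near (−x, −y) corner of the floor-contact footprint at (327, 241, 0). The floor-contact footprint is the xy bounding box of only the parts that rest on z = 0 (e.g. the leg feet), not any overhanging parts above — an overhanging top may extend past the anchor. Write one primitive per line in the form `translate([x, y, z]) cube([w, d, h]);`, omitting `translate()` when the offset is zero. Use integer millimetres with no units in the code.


translate([327, 241, 0]) cube([130, 141, 1741]);


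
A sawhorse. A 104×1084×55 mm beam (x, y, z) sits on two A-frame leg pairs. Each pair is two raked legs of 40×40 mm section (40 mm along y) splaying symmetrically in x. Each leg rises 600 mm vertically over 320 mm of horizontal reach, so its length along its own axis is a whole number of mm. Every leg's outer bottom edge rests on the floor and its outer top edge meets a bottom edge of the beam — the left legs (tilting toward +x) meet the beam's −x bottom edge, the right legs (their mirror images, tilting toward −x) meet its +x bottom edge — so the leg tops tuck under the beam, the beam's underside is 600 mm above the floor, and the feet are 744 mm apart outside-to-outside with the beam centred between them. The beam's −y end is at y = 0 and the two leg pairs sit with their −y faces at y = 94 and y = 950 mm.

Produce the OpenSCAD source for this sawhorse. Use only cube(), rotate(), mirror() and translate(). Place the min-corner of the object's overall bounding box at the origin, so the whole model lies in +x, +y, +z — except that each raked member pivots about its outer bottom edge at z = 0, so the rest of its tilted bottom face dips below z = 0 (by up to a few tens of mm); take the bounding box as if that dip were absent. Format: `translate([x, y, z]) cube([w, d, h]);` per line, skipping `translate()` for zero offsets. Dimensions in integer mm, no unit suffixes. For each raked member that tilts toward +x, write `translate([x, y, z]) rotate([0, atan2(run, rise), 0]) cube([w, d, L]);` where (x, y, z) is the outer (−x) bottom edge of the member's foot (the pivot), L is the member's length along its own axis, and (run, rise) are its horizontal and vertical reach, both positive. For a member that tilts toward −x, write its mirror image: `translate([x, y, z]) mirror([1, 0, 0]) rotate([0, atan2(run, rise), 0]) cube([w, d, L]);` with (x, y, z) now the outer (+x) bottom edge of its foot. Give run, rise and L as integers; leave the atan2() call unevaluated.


translate([320, 0, 600]) cube([104, 1084, 55]);
translate([0, 94, 0]) rotate([0, atan2(320, 600), 0]) cube([40, 40, 680]);
translate([744, 94, 0]) mirror([1, 0, 0]) rotate([0, atan2(320, 600), 0]) cube([40, 40, 680]);
translate([0, 950, 0]) rotate([0, atan2(320, 600), 0]) cube([40, 40, 680]);
translate([744, 950, 0]) mirror([1, 0, 0]) rotate([0, atan2(320, 600), 0]) cube([40, 40, 680]);


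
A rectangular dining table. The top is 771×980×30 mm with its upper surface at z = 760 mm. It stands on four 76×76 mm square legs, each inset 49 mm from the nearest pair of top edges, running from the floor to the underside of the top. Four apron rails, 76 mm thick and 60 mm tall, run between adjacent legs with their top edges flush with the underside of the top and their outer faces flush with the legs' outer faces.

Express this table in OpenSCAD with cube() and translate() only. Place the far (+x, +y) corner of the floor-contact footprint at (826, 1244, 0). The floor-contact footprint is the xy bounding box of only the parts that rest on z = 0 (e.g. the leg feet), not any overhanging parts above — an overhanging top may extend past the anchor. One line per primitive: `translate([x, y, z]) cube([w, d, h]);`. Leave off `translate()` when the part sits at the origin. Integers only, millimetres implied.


// leg_h = 760 - 30 = 730
// apron z = 730 - 60 = 670
translate([104, 313, 730]) cube([771, 980, 30]);
translate([153, 362, 0]) cube([76, 76, 730]);
translate([750, 362, 0]) cube([76, 76, 730]);
translate([153, 1168, 0]) cube([76, 76, 730]);
translate([750, 1168, 0]) cube([76, 76, 730]);
translate([229, 362, 670]) cube([521, 76, 60]);
translate([229, 1168, 670]) cube([521, 76, 60]);
translate([153, 438, 670]) cube([76, 730, 60]);
translate([750, 438, 670]) cube([76, 730, 60]);


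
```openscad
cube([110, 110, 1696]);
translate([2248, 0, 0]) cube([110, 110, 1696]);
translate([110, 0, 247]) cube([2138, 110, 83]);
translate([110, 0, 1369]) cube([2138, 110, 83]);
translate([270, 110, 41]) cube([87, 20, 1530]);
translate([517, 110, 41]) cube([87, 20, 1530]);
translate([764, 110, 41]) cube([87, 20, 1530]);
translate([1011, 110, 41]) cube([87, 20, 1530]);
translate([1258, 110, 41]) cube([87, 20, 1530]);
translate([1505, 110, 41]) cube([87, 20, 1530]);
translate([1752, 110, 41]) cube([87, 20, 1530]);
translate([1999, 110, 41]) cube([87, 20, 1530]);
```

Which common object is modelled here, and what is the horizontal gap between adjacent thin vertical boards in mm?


A fence section. The picket gap is 160 mm.

Two posts, two rails, 8 pickets — a fence section. Span 2138 mm holds 8 pickets of 87 mm with 9 equal gaps: ⌊(2138 − 8·87) / 9⌋ = 160 mm.


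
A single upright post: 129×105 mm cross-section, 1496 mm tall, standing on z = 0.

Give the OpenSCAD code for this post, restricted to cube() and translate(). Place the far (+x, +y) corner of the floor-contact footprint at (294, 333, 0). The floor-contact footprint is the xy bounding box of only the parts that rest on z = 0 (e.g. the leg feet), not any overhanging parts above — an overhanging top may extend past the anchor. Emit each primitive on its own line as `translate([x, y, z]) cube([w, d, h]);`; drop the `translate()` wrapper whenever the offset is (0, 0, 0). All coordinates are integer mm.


translate([165, 228, 0]) cube([129, 105, 1496]);


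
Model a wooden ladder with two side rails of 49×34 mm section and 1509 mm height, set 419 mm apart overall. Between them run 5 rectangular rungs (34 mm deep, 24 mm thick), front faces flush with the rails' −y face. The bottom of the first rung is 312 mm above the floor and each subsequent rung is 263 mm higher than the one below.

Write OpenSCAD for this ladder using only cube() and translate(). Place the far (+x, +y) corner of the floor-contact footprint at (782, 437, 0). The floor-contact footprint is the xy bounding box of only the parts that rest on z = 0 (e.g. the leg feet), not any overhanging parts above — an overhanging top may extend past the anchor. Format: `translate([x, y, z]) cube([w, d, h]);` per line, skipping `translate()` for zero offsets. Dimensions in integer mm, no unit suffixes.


// rung span = 419 - 2*49 = 321
// rung[k] z = 312 + k*263
translate([363, 403, 0]) cube([49, 34, 1509]);
translate([733, 403, 0]) cube([49, 34, 1509]);
translate([412, 403, 312]) cube([321, 34, 24]);
translate([412, 403, 575]) cube([321, 34, 24]);
translate([412, 403, 838]) cube([321, 34, 24]);
translate([412, 403, 1101]) cube([321, 34, 24]);
translate([412, 403, 1364]) cube([321, 34, 24]);


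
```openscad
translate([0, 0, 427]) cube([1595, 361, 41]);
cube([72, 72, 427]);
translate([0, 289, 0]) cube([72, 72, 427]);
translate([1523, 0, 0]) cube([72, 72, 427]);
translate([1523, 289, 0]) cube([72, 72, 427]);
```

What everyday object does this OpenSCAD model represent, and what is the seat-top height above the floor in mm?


A bench. The seat-top height is 468 mm.

A long slab on four corner posts — a bench. The slab sits at z = 427 with thickness 41, so the top is 427 + 41 = 468 mm.


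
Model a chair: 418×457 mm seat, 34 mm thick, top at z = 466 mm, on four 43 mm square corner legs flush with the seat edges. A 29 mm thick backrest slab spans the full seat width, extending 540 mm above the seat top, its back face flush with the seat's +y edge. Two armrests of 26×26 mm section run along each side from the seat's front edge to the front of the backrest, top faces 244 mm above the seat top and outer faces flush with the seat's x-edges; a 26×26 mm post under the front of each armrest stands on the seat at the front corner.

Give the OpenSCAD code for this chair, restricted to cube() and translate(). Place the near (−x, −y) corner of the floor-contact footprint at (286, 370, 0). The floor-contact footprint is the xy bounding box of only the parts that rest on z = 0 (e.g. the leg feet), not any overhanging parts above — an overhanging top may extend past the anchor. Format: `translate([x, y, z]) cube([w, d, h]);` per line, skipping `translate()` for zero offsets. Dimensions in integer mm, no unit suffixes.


translate([286, 370, 432]) cube([418, 457, 34]);
translate([286, 370, 0]) cube([43, 43, 432]);
translate([661, 370, 0]) cube([43, 43, 432]);
translate([286, 784, 0]) cube([43, 43, 432]);
translate([661, 784, 0]) cube([43, 43, 432]);
translate([286, 798, 466]) cube([418, 29, 540]);
translate([286, 370, 684]) cube([26, 428, 26]);
translate([678, 370, 684]) cube([26, 428, 26]);
translate([286, 370, 466]) cube([26, 26, 218]);
translate([678, 370, 466]) cube([26, 26, 218]);


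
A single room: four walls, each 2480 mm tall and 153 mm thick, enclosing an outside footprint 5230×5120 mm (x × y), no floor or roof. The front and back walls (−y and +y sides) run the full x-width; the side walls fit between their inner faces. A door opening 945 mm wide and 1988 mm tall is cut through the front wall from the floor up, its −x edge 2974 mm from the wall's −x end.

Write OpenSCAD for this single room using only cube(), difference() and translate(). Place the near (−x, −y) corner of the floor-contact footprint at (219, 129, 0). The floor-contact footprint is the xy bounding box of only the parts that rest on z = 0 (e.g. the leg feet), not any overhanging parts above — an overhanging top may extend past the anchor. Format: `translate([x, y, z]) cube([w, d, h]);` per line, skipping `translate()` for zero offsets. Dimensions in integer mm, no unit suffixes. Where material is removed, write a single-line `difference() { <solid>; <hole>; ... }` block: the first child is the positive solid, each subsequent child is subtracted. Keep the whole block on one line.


difference() { translate([219, 129, 0]) cube([5230, 153, 2480]); translate([3193, 129, 0]) cube([945, 153, 1988]); }
translate([219, 5096, 0]) cube([5230, 153, 2480]);
translate([219, 282, 0]) cube([153, 4814, 2480]);
translate([5296, 282, 0]) cube([153, 4814, 2480]);


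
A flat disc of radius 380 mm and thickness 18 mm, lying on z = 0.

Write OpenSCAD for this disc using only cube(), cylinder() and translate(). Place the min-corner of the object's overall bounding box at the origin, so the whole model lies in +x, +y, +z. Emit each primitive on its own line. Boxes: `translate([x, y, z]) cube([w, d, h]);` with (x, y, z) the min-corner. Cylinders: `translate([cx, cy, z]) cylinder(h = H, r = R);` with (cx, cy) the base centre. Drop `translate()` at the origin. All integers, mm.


translate([380, 380, 0]) cylinder(h = 18, r = 380);


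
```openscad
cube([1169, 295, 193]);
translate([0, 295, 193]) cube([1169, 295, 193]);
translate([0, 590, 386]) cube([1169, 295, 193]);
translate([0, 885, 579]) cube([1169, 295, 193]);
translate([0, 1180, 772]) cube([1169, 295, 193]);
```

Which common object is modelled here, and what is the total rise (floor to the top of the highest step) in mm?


A staircase. The total rise is 965 mm.

5 identical blocks, each offset up and back from the previous — a staircase. Each step is 193 mm tall and there are 5 of them, so the total rise is 5 × 193 = 965 mm.
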